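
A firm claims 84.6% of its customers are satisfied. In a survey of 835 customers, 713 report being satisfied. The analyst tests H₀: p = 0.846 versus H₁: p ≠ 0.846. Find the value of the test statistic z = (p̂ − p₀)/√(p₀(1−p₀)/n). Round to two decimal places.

z = 0.63

p̂ = 713/835 = 0.8539.
SE = √(p₀(1−p₀)/n) = √(0.13028/835) = 0.0125.
z = (0.8539 − 0.846)/0.0125 = 0.0079/0.0125 = 0.63.
Two-sided p-value ≈ 2·Φ(−0.632) = 0.5275.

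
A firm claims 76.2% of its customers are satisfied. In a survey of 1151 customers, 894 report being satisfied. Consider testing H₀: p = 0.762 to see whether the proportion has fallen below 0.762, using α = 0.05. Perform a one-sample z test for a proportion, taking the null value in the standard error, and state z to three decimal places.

z = 1.172

p̂ = 894/1151 = 0.776716.
SE = √(p₀(1−p₀)/n) = √(0.18136/1151) = 0.012552.
z = (0.776716 − 0.762)/0.012552 = 0.014716/0.012552 = 1.172.
p-value = P(Z < 1.172) ≈ 0.8795; since p > α = 0.05, fail to reject H₀.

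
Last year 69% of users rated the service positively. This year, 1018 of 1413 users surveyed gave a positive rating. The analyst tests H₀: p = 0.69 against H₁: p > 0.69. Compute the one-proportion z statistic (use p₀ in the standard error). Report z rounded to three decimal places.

p̂ = 1018/1413 = 0.720453.
SE = √(p₀(1−p₀)/n) = √(0.2139/1413) = 0.012304.
z = (0.720453 − 0.69)/0.012304 = 0.030453/0.012304 = 2.475.

z = 2.475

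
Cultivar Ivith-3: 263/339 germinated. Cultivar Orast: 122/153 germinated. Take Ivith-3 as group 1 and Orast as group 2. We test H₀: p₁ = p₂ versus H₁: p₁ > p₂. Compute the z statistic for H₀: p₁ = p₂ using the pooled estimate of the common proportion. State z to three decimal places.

p̂₁ = 263/339 = 0.77581, p̂₂ = 122/153 = 0.79739.
Pooled p̂ = (263+122)/(339+153) = 385/492 = 0.78252.
SE = √(0.170182 × 0.0094858) = 0.04018.
z = (0.77581 − 0.79739)/0.04018 = -0.02158/0.04018 = -0.537.
p-value = P(Z > -0.537) ≈ 0.7044.

z = -0.537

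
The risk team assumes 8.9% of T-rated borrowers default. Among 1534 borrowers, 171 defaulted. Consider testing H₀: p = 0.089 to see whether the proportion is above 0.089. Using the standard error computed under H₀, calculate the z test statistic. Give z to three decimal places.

z = 3.091

p̂ = 171/1534 = 0.11147.
Standard error under H₀: √(0.089×0.911/1534) = 0.00727.
z = (0.11147 − 0.089)/0.00727 = 0.02247/0.00727 = 3.091.
p-value = P(Z > 3.091) ≈ 0.0010.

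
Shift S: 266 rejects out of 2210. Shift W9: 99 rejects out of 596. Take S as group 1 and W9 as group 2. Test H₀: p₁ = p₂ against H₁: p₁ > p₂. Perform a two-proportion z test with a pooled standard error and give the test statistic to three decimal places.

z = -2.946

p̂₁ = 266/2210 ≈ 0.12036, p̂₂ = 99/596 ≈ 0.16611.
Pooled p̂ = (266+99)/(2210+596) = 365/2806 = 0.13008.
SE = √(0.113158 × 0.00213034) = 0.01553.
z = (0.12036 − 0.16611)/0.01553 = -0.04575/0.01553 = -2.946.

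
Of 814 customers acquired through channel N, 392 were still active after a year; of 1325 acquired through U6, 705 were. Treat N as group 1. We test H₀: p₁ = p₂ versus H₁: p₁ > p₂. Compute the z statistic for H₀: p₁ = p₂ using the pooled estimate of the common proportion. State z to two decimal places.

p̂₁ = 392/814 ≈ 0.48157, p̂₂ = 705/1325 ≈ 0.53208.
Pooled p̂ = (392+705)/(814+1325) = 1097/2139 = 0.51286.
SE = √(p̂(1−p̂)(1/n₁+1/n₂)) = √(0.51286·0.48714·0.00198322) = √(0.000495477) = 0.02226.
z = (0.48157 − 0.53208)/0.02226 = -0.05051/0.02226 = -2.27.
p-value = P(Z > -2.269) ≈ 0.9884.

z = -2.27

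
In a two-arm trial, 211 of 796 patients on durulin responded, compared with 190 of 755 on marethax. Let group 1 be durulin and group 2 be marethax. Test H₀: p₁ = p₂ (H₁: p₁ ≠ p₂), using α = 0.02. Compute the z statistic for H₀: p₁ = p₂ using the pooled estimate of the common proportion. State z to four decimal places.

p̂₁ = 211/796 ≈ 0.265075, p̂₂ = 190/755 ≈ 0.251656.
Pooled p̂ = (211+190)/(796+755) = 401/1551 = 0.258543.
SE = √(p̂(1−p̂)(1/n₁+1/n₂)) = √(0.258543·0.741457·0.00258078) = √(0.000494732) = 0.022243.
z = (0.265075 − 0.251656)/0.022243 = 0.013419/0.022243 = 0.6033.
Two-sided p-value ≈ 2·Φ(−0.603) = 0.5463; since p > α = 0.02, fail to reject H₀.

z = 0.6033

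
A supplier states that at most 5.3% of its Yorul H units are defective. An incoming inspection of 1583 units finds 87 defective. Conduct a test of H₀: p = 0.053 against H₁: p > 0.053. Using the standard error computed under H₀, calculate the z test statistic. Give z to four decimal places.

p̂ = 87/1583 ≈ 0.054959.
Standard error under H₀: √(0.053×0.947/1583) = 0.005631.
z = (0.054959 − 0.053)/0.005631 = 0.001959/0.005631 = 0.3479.
p-value = P(Z > 0.348) ≈ 0.3640.

z = 0.3479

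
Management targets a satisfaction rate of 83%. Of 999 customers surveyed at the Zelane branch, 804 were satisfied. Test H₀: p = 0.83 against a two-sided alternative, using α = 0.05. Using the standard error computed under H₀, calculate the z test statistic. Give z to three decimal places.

z = -2.120

p̂ = 804/999 = 0.804805.
SE = √(p₀(1−p₀)/n) = √(0.1411/999) = 0.011884.
z = (0.804805 − 0.83)/0.011884 = -0.025195/0.011884 = -2.120.
Two-sided p-value ≈ 2·Φ(−2.120) = 0.0340, so at α = 0.05 we reject H₀.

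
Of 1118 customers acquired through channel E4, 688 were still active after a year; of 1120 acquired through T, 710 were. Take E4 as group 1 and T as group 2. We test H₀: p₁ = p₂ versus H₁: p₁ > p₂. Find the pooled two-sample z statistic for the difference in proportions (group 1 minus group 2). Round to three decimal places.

p̂₁ = 688/1118 ≈ 0.61538, p̂₂ = 710/1120 ≈ 0.63393.
Pooled p̂ = (688+710)/(1118+1120) = 1398/2238 = 0.62466.
SE = √(0.234459 × 0.00178731) = 0.02047.
z = (0.61538 − 0.63393)/0.02047 = -0.01855/0.02047 = -0.906.
p-value = P(Z > -0.906) ≈ 0.8175.

z = -0.906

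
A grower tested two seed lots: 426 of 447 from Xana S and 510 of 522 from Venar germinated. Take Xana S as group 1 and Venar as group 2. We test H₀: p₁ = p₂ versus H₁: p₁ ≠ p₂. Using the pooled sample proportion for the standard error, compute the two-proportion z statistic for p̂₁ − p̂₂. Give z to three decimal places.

p̂₁ = 426/447 = 0.953020, p̂₂ = 510/522 = 0.977011.
Pooled p̂ = (426+510)/(447+522) = 936/969 = 0.965944.
SE = √(0.0328959 × 0.00415285) = 0.011688.
z = (0.953020 − 0.977011)/0.011688 = -0.023991/0.011688 = -2.053.
Two-sided p-value ≈ 2·Φ(−2.053) = 0.0401.

z = -2.053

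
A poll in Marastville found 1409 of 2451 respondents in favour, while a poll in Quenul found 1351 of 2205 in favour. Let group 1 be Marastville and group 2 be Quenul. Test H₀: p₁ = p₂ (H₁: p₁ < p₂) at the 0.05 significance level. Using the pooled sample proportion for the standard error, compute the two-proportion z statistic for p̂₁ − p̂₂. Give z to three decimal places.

p̂₁ = 1409/2451 = 0.57487, p̂₂ = 1351/2205 = 0.61270.
Pooled p̂ = (1409+1351)/(2451+2205) = 2760/4656 = 0.59278.
SE = √(0.241391 × 0.000861511) = 0.01442.
z = (0.57487 − 0.61270)/0.01442 = -0.03783/0.01442 = -2.623.
p-value = P(Z < -2.623) ≈ 0.0044, so at α = 0.05 we reject H₀.

z = -2.623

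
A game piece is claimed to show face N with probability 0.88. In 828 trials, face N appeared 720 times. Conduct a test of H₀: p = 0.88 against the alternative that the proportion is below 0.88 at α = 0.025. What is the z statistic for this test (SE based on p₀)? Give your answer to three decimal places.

z = -0.924

p̂ = 720/828 ≈ 0.86957.
Under H₀, SE = √(0.88·0.12/828) = √(0.000127536) = 0.01129.
z = (0.86957 − 0.88)/0.01129 = -0.01043/0.01129 = -0.924.
p-value = P(Z < -0.924) ≈ 0.1777; since p > α = 0.025, fail to reject H₀.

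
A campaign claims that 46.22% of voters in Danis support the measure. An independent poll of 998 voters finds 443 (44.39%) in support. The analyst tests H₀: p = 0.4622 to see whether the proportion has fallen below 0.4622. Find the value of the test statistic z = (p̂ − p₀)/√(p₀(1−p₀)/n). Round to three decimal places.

z = -1.160

p̂ = 443/998 ≈ 0.44389.
Standard error under H₀: √(0.4622×0.5378/998) = 0.01578.
z = (0.44389 − 0.4622)/0.01578 = -0.01831/0.01578 = -1.160.
p-value = P(Z < -1.160) ≈ 0.1230.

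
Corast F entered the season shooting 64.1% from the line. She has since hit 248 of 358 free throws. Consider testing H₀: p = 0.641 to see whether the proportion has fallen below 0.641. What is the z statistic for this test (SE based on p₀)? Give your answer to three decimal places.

z = 2.041

p̂ = 248/358 = 0.69274.
SE = √(p₀(1−p₀)/n) = √(0.23012/358) = 0.02535.
z = (0.69274 − 0.641)/0.02535 = 0.05174/0.02535 = 2.041.
p-value = P(Z < 2.041) ≈ 0.9794.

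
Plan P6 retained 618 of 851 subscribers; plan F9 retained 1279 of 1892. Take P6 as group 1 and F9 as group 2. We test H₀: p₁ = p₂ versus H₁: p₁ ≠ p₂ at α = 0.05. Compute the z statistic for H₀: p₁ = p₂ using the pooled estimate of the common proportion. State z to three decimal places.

p̂₁ = 618/851 = 0.726204, p̂₂ = 1279/1892 = 0.676004.
Pooled p̂ = (618+1279)/(851+1892) = 1897/2743 = 0.691579.
SE = √(p̂(1−p̂)(1/n₁+1/n₂)) = √(0.691579·0.308421·0.00170363) = √(0.00036338) = 0.019063.
z = (0.726204 − 0.676004)/0.019063 = 0.050200/0.019063 = 2.633.
p-value = 2·P(Z > 2.633) ≈ 0.0085. With α = 0.05, reject H₀.

z = 2.633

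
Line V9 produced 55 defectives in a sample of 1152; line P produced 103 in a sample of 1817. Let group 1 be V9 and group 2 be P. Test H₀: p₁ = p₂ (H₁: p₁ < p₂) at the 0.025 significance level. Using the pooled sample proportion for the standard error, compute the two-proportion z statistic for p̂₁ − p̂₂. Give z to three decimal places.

z = -1.058

p̂₁ = 55/1152 = 0.047743, p̂₂ = 103/1817 = 0.056687.
Pooled p̂ = (55+103)/(1152+1817) = 158/2969 = 0.053217.
SE = √(0.0503846 × 0.00141841) = 0.008454.
z = (0.047743 − 0.056687)/0.008454 = -0.008944/0.008454 = -1.058.
p-value = P(Z < -1.058) ≈ 0.1450. With α = 0.025, fail to reject H₀.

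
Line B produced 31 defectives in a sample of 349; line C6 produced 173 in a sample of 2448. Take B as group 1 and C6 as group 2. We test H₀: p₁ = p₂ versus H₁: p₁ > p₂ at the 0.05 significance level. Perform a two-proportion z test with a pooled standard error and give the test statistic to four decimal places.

p̂₁ = 31/349 ≈ 0.088825, p̂₂ = 173/2448 ≈ 0.070670.
Pooled p̂ = (31+173)/(349+2448) = 204/2797 = 0.072935.
SE = √(p̂(1−p̂)(1/n₁+1/n₂)) = √(0.072935·0.927065·0.00327383) = √(0.000221362) = 0.014878.
z = (0.088825 − 0.070670)/0.014878 = 0.018155/0.014878 = 1.2203.
p-value = P(Z > 1.220) ≈ 0.1112. With α = 0.05, fail to reject H₀.

z = 1.2203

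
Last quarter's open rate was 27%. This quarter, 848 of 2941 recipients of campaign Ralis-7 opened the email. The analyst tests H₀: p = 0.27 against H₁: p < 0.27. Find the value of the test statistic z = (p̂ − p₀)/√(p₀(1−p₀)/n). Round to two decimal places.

z = 2.24

p̂ = 848/2941 = 0.28834.
SE = √(p₀(1−p₀)/n) = √(0.1971/2941) = 0.00819.
z = (0.28834 − 0.27)/0.00819 = 0.01834/0.00819 = 2.24.
p-value = P(Z < 2.240) ≈ 0.9875.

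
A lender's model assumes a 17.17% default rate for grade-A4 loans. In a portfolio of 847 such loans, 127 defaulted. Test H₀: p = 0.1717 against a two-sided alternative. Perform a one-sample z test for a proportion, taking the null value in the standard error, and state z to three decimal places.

z = -1.679

p̂ = 127/847 = 0.14994.
Under H₀, SE = √(0.1717·0.8283/847) = √(0.000167909) = 0.01296.
z = (0.14994 − 0.1717)/0.01296 = -0.02176/0.01296 = -1.679.
p-value = 2·P(Z > 1.679) ≈ 0.0931.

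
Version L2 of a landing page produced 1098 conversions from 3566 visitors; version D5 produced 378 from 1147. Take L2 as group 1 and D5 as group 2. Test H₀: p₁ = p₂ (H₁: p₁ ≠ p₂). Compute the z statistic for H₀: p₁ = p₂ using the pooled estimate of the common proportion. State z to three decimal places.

p̂₁ = 1098/3566 = 0.30791, p̂₂ = 378/1147 = 0.32956.
Pooled p̂ = (1098+378)/(3566+1147) = 1476/4713 = 0.31318.
SE = √(p̂(1−p̂)(1/n₁+1/n₂)) = √(0.31318·0.68682·0.00115227) = √(0.000247849) = 0.01574.
z = (0.30791 − 0.32956)/0.01574 = -0.02165/0.01574 = -1.375.

z = -1.375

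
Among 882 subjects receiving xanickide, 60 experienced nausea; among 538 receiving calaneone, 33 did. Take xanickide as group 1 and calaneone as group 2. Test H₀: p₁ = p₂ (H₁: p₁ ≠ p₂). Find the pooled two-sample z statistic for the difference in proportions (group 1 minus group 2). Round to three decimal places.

z = 0.494

p̂₁ = 60/882 ≈ 0.06803, p̂₂ = 33/538 ≈ 0.06134.
Pooled p̂ = (60+33)/(882+538) = 93/1420 = 0.06549.
SE = √(p̂(1−p̂)(1/n₁+1/n₂)) = √(0.06549·0.93451·0.00299252) = √(0.000183153) = 0.01353.
z = (0.06803 − 0.06134)/0.01353 = 0.00669/0.01353 = 0.494.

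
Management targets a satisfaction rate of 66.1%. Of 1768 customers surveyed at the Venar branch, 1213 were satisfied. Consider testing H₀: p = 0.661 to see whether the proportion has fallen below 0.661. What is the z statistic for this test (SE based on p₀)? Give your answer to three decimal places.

p̂ = 1213/1768 ≈ 0.68609.
SE = √(p₀(1−p₀)/n) = √(0.22408/1768) = 0.01126.
z = (0.68609 − 0.661)/0.01126 = 0.02509/0.01126 = 2.228.

z = 2.228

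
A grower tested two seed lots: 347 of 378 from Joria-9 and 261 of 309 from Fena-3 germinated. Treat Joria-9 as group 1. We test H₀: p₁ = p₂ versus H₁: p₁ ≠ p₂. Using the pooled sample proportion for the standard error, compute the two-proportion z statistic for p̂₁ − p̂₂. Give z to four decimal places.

z = 2.9972

p̂₁ = 347/378 ≈ 0.917989, p̂₂ = 261/309 ≈ 0.844660.
Pooled p̂ = (347+261)/(378+309) = 608/687 = 0.885007.
SE = √(p̂(1−p̂)(1/n₁+1/n₂)) = √(0.885007·0.114993·0.00588175) = √(0.000598582) = 0.024466.
z = (0.917989 − 0.844660)/0.024466 = 0.073329/0.024466 = 2.9972.
p-value = 2·P(Z > 2.997) ≈ 0.0027.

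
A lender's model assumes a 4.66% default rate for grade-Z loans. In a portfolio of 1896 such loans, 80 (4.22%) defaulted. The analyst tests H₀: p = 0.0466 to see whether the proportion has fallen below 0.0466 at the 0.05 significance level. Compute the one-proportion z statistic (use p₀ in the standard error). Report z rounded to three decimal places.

z = -0.910

p̂ = 80/1896 = 0.042194.
SE = √(p₀(1−p₀)/n) = √(0.044428/1896) = 0.004841.
z = (0.042194 − 0.0466)/0.004841 = -0.004406/0.004841 = -0.910.
p-value = P(Z < -0.910) ≈ 0.1814; since p > α = 0.05, fail to reject H₀.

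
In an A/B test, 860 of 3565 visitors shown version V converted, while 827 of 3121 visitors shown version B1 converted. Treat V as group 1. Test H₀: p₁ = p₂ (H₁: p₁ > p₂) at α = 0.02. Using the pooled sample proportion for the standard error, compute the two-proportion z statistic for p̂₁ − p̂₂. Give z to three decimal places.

z = -2.230

p̂₁ = 860/3565 ≈ 0.24123, p̂₂ = 827/3121 ≈ 0.26498.
Pooled p̂ = (860+827)/(3565+3121) = 1687/6686 = 0.25232.
SE = √(0.188654 × 0.000600915) = 0.01065.
z = (0.24123 − 0.26498)/0.01065 = -0.02375/0.01065 = -2.230.
p-value = P(Z > -2.230) ≈ 0.9871; since p > α = 0.02, fail to reject H₀.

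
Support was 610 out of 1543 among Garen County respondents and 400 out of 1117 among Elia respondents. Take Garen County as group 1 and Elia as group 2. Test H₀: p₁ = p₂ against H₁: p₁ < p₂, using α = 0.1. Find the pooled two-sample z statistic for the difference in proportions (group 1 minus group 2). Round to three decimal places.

p̂₁ = 610/1543 = 0.395334, p̂₂ = 400/1117 = 0.358102.
Pooled p̂ = (610+400)/(1543+1117) = 1010/2660 = 0.379699.
SE = √(p̂(1−p̂)(1/n₁+1/n₂)) = √(0.379699·0.620301·0.00154334) = √(0.0003635) = 0.019066.
z = (0.395334 − 0.358102)/0.019066 = 0.037232/0.019066 = 1.953.
p-value = P(Z < 1.953) ≈ 0.9746, so at α = 0.1 we fail to reject H₀.

z = 1.953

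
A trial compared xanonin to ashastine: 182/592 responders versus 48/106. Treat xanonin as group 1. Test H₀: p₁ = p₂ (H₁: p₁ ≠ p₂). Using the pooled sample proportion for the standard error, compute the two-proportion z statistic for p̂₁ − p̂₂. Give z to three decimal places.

p̂₁ = 182/592 ≈ 0.30743, p̂₂ = 48/106 ≈ 0.45283.
Pooled p̂ = (182+48)/(592+106) = 230/698 = 0.32951.
SE = √(0.220934 × 0.0111232) = 0.04957.
z = (0.30743 − 0.45283)/0.04957 = -0.14540/0.04957 = -2.933.
p-value = 2·P(Z > 2.933) ≈ 0.0034.

z = -2.933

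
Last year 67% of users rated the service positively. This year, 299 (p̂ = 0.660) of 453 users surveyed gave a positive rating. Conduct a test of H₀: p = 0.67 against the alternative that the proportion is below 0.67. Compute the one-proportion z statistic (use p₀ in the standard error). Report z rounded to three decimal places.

p̂ = 299/453 = 0.66004.
Under H₀, SE = √(0.67·0.33/453) = √(0.000488079) = 0.02209.
z = (0.66004 − 0.67)/0.02209 = -0.00996/0.02209 = -0.451.

z = -0.451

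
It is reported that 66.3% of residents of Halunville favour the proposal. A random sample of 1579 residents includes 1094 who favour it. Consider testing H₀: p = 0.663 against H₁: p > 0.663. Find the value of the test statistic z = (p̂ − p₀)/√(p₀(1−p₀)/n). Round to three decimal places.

z = 2.509

p̂ = 1094/1579 ≈ 0.692844.
Standard error under H₀: √(0.663×0.337/1579) = 0.011895.
z = (0.692844 − 0.663)/0.011895 = 0.029844/0.011895 = 2.509.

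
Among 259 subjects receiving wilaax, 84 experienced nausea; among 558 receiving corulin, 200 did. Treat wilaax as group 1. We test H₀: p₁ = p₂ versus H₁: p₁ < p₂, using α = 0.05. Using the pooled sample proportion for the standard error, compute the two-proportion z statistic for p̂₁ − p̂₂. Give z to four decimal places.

z = -0.9523

p̂₁ = 84/259 = 0.3243243, p̂₂ = 200/558 = 0.3584229.
Pooled p̂ = (84+200)/(259+558) = 284/817 = 0.3476132.
SE = √(0.226778 × 0.00565312) = 0.0358051.
z = (0.3243243 − 0.3584229)/0.0358051 = -0.0340986/0.0358051 = -0.9523.
p-value = P(Z < -0.952) ≈ 0.1705. With α = 0.05, fail to reject H₀.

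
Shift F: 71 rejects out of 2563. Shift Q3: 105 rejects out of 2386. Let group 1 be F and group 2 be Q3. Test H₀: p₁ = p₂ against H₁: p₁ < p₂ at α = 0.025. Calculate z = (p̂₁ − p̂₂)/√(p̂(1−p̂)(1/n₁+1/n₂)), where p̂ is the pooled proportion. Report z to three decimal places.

p̂₁ = 71/2563 = 0.02770, p̂₂ = 105/2386 = 0.04401.
Pooled p̂ = (71+105)/(2563+2386) = 176/4949 = 0.03556.
SE = √(0.034298 × 0.000809279) = 0.00527.
z = (0.02770 − 0.04401)/0.00527 = -0.01631/0.00527 = -3.095.
p-value = P(Z < -3.095) ≈ 0.0010; since p < α = 0.025, reject H₀.

z = -3.095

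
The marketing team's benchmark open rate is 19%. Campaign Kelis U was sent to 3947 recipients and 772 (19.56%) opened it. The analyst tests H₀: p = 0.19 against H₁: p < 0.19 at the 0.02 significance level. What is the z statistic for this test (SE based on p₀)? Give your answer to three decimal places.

z = 0.895

p̂ = 772/3947 = 0.1955916.
Under H₀, SE = √(0.19·0.81/3947) = √(3.89916e-05) = 0.0062443.
z = (0.1955916 − 0.19)/0.0062443 = 0.0055916/0.0062443 = 0.895.
p-value = P(Z < 0.895) ≈ 0.8147; since p > α = 0.02, fail to reject H₀.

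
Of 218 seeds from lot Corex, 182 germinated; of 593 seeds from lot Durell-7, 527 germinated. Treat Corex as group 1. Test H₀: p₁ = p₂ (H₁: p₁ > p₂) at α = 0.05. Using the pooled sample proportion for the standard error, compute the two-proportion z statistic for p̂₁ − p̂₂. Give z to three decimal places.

p̂₁ = 182/218 = 0.83486, p̂₂ = 527/593 = 0.88870.
Pooled p̂ = (182+527)/(218+593) = 709/811 = 0.87423.
SE = √(0.109952 × 0.0062735) = 0.02626.
z = (0.83486 − 0.88870)/0.02626 = -0.05384/0.02626 = -2.050.
p-value = P(Z > -2.050) ≈ 0.9798. With α = 0.05, fail to reject H₀.

z = -2.050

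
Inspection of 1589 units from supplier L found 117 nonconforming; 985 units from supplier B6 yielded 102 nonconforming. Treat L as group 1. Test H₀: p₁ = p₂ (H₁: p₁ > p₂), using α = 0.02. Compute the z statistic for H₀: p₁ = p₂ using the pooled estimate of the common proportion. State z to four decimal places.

z = -2.6446

p̂₁ = 117/1589 ≈ 0.0736312, p̂₂ = 102/985 ≈ 0.1035533.
Pooled p̂ = (117+102)/(1589+985) = 219/2574 = 0.0850816.
SE = √(0.0778427 × 0.00164456) = 0.0113144.
z = (0.0736312 − 0.1035533)/0.0113144 = -0.0299221/0.0113144 = -2.6446.
p-value = P(Z > -2.645) ≈ 0.9959, so at α = 0.02 we fail to reject H₀.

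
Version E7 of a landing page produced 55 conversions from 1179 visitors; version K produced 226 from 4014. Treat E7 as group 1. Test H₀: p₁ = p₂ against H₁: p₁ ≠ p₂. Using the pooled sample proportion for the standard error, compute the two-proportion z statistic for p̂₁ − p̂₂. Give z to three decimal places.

z = -1.288

p̂₁ = 55/1179 ≈ 0.04665, p̂₂ = 226/4014 ≈ 0.05630.
Pooled p̂ = (55+226)/(1179+4014) = 281/5193 = 0.05411.
SE = √(0.0511833 × 0.0010973) = 0.00749.
z = (0.04665 − 0.05630)/0.00749 = -0.00965/0.00749 = -1.288.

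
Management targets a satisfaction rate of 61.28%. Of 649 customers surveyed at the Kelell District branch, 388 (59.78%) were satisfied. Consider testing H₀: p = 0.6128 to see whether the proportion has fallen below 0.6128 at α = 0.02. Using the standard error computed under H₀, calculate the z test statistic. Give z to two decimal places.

p̂ = 388/649 ≈ 0.59784.
Under H₀, SE = √(0.6128·0.3872/649) = √(0.000365603) = 0.01912.
z = (0.59784 − 0.6128)/0.01912 = -0.01496/0.01912 = -0.78.
p-value = P(Z < -0.782) ≈ 0.2170, so at α = 0.02 we fail to reject H₀.

z = -0.78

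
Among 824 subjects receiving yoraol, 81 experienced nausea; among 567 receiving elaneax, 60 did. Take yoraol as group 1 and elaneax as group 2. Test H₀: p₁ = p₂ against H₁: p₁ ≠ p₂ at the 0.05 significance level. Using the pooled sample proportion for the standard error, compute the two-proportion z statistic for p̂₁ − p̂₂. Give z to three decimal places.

z = -0.457

p̂₁ = 81/824 ≈ 0.09830, p̂₂ = 60/567 ≈ 0.10582.
Pooled p̂ = (81+60)/(824+567) = 141/1391 = 0.10137.
SE = √(p̂(1−p̂)(1/n₁+1/n₂)) = √(0.10137·0.89863·0.00297726) = √(0.000271201) = 0.01647.
z = (0.09830 − 0.10582)/0.01647 = -0.00752/0.01647 = -0.457.
p-value = 2·P(Z > 0.457) ≈ 0.6480. With α = 0.05, fail to reject H₀.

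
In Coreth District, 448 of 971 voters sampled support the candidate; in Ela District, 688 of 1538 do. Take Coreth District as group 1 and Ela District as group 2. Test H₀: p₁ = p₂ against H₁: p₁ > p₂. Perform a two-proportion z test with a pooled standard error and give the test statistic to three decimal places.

p̂₁ = 448/971 ≈ 0.461380, p̂₂ = 688/1538 ≈ 0.447334.
Pooled p̂ = (448+688)/(971+1538) = 1136/2509 = 0.452770.
SE = √(0.247769 × 0.00168006) = 0.020403.
z = (0.461380 − 0.447334)/0.020403 = 0.014046/0.020403 = 0.688.
p-value = P(Z > 0.688) ≈ 0.2456.

z = 0.688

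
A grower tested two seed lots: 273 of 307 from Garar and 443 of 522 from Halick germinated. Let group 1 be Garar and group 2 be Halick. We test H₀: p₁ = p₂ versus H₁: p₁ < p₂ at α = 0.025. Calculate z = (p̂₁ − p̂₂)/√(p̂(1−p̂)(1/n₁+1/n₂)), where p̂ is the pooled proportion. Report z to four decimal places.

z = 1.6448

p̂₁ = 273/307 = 0.8892508, p̂₂ = 443/522 = 0.8486590.
Pooled p̂ = (273+443)/(307+522) = 716/829 = 0.8636912.
SE = √(0.117729 × 0.00517304) = 0.0246782.
z = (0.8892508 − 0.8486590)/0.0246782 = 0.0405918/0.0246782 = 1.6448.
p-value = P(Z < 1.645) ≈ 0.9500. With α = 0.025, fail to reject H₀.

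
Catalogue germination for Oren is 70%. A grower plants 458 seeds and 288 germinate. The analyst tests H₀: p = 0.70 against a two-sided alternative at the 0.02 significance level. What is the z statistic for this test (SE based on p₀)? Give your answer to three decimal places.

p̂ = 288/458 ≈ 0.628821.
SE = √(p₀(1−p₀)/n) = √(0.21/458) = 0.021413.
z = (0.628821 − 0.7)/0.021413 = -0.071179/0.021413 = -3.324.
p-value = 2·P(Z > 3.324) ≈ 0.0009. With α = 0.02, reject H₀.

z = -3.324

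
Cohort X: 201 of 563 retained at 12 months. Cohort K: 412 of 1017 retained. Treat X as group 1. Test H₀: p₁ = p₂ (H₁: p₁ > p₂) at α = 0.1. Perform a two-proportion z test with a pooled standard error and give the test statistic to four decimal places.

z = -1.8790

p̂₁ = 201/563 ≈ 0.3570160, p̂₂ = 412/1017 ≈ 0.4051131.
Pooled p̂ = (201+412)/(563+1017) = 613/1580 = 0.3879747.
SE = √(p̂(1−p̂)(1/n₁+1/n₂)) = √(0.3879747·0.6120253·0.00275948) = √(0.00065524) = 0.0255977.
z = (0.3570160 − 0.4051131)/0.0255977 = -0.0480971/0.0255977 = -1.8790.
p-value = P(Z > -1.879) ≈ 0.9699; since p > α = 0.1, fail to reject H₀.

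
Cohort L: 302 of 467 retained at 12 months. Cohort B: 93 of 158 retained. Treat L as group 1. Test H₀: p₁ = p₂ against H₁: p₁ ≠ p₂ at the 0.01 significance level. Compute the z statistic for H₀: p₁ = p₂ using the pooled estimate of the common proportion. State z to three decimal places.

z = 1.308

p̂₁ = 302/467 ≈ 0.64668, p̂₂ = 93/158 ≈ 0.58861.
Pooled p̂ = (302+93)/(467+158) = 395/625 = 0.63200.
SE = √(0.232576 × 0.00847044) = 0.04438.
z = (0.64668 − 0.58861)/0.04438 = 0.05807/0.04438 = 1.308.
Two-sided p-value ≈ 2·Φ(−1.308) = 0.1907. With α = 0.01, fail to reject H₀.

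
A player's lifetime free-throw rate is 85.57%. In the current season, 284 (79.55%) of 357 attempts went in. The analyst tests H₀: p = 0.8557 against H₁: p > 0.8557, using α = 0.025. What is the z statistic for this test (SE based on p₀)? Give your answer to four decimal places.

z = -3.2360

p̂ = 284/357 = 0.7955182.
Standard error under H₀: √(0.8557×0.1443/357) = 0.0185977.
z = (0.7955182 − 0.8557)/0.0185977 = -0.0601818/0.0185977 = -3.2360.
p-value = P(Z > -3.236) ≈ 0.9994, so at α = 0.025 we fail to reject H₀.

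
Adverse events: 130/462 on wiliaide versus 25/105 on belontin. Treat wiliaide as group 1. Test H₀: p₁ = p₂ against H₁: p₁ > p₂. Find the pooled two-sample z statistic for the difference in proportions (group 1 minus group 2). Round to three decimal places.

z = 0.898

p̂₁ = 130/462 ≈ 0.281385, p̂₂ = 25/105 ≈ 0.238095.
Pooled p̂ = (130+25)/(462+105) = 155/567 = 0.273369.
SE = √(p̂(1−p̂)(1/n₁+1/n₂)) = √(0.273369·0.726631·0.0116883) = √(0.00232175) = 0.048184.
z = (0.281385 − 0.238095)/0.048184 = 0.043290/0.048184 = 0.898.
p-value = P(Z > 0.898) ≈ 0.1845.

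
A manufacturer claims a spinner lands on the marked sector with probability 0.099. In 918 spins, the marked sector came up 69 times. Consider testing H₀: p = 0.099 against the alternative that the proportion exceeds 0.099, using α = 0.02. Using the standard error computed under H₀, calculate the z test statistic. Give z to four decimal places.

p̂ = 69/918 = 0.0751634.
Standard error under H₀: √(0.099×0.901/918) = 0.0098573.
z = (0.0751634 − 0.099)/0.0098573 = -0.0238366/0.0098573 = -2.4182.
p-value = P(Z > -2.418) ≈ 0.9922. With α = 0.02, fail to reject H₀.

z = -2.4182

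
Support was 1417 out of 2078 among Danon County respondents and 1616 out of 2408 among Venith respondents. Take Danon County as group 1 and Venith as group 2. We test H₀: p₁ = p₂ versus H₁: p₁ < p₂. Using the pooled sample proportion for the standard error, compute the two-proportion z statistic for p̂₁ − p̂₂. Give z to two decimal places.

z = 0.77

p̂₁ = 1417/2078 = 0.6819, p̂₂ = 1616/2408 = 0.6711.
Pooled p̂ = (1417+1616)/(2078+2408) = 3033/4486 = 0.6761.
SE = √(0.218988 × 0.000896514) = 0.0140.
z = (0.6819 − 0.6711)/0.0140 = 0.0108/0.0140 = 0.77.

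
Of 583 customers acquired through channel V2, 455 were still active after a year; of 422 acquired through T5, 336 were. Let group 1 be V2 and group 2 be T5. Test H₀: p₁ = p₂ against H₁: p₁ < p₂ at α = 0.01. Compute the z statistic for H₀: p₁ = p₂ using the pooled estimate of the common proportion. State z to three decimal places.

p̂₁ = 455/583 = 0.78045, p̂₂ = 336/422 = 0.79621.
Pooled p̂ = (455+336)/(583+422) = 791/1005 = 0.78706.
SE = √(p̂(1−p̂)(1/n₁+1/n₂)) = √(0.78706·0.21294·0.00408493) = √(0.00068461) = 0.02617.
z = (0.78045 − 0.79621)/0.02617 = -0.01576/0.02617 = -0.602.
p-value = P(Z < -0.602) ≈ 0.2734; since p > α = 0.01, fail to reject H₀.

z = -0.602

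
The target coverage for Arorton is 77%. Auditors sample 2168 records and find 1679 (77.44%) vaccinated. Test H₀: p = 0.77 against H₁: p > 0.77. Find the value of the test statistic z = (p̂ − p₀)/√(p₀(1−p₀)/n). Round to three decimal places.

p̂ = 1679/2168 = 0.77445.
Standard error under H₀: √(0.77×0.23/2168) = 0.00904.
z = (0.77445 − 0.77)/0.00904 = 0.00445/0.00904 = 0.492.
p-value = P(Z > 0.492) ≈ 0.3114.

z = 0.492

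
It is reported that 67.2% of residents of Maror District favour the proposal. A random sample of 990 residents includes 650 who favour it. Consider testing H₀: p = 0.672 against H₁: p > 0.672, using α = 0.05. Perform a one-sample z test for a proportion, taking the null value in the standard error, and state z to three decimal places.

p̂ = 650/990 = 0.65657.
Under H₀, SE = √(0.672·0.328/990) = √(0.000222642) = 0.01492.
z = (0.65657 − 0.672)/0.01492 = -0.01543/0.01492 = -1.034.
p-value = P(Z > -1.034) ≈ 0.8495; since p > α = 0.05, fail to reject H₀.

z = -1.034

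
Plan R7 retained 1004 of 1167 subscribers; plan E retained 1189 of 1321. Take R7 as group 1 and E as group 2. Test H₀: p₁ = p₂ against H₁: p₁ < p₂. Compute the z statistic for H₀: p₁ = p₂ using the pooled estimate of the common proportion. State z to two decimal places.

p̂₁ = 1004/1167 ≈ 0.8603, p̂₂ = 1189/1321 ≈ 0.9001.
Pooled p̂ = (1004+1189)/(1167+1321) = 2193/2488 = 0.8814.
SE = √(p̂(1−p̂)(1/n₁+1/n₂)) = √(0.8814·0.1186·0.0016139) = √(0.00016867) = 0.0130.
z = (0.8603 − 0.9001)/0.0130 = -0.0398/0.0130 = -3.06.
p-value = P(Z < -3.061) ≈ 0.0011.

z = -3.06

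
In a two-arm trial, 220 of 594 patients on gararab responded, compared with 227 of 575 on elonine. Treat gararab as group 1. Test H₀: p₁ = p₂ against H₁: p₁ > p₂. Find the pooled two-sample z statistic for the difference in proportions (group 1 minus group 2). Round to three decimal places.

p̂₁ = 220/594 = 0.37037, p̂₂ = 227/575 = 0.39478.
Pooled p̂ = (220+227)/(594+575) = 447/1169 = 0.38238.
SE = √(0.236165 × 0.00342263) = 0.02843.
z = (0.37037 − 0.39478)/0.02843 = -0.02441/0.02843 = -0.859.

z = -0.859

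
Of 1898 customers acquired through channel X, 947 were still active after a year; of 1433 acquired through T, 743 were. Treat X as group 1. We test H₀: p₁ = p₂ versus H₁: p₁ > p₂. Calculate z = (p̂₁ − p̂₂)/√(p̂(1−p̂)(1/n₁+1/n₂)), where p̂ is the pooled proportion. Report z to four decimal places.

p̂₁ = 947/1898 = 0.498946, p̂₂ = 743/1433 = 0.518493.
Pooled p̂ = (947+743)/(1898+1433) = 1690/3331 = 0.507355.
SE = √(0.249946 × 0.00122471) = 0.017496.
z = (0.498946 − 0.518493)/0.017496 = -0.019547/0.017496 = -1.1172.
p-value = P(Z > -1.117) ≈ 0.8680.

z = -1.1172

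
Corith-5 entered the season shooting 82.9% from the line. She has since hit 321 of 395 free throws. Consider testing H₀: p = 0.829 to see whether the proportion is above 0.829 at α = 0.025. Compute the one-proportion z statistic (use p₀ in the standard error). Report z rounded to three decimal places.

p̂ = 321/395 = 0.81266.
Under H₀, SE = √(0.829·0.171/395) = √(0.000358884) = 0.01894.
z = (0.81266 − 0.829)/0.01894 = -0.01634/0.01894 = -0.863.
p-value = P(Z > -0.863) ≈ 0.8058, so at α = 0.025 we fail to reject H₀.

z = -0.863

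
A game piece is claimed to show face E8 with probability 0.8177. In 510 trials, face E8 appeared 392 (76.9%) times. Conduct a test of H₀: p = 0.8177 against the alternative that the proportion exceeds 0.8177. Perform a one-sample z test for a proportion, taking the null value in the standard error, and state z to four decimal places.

p̂ = 392/510 = 0.7686275.
Standard error under H₀: √(0.8177×0.1823/510) = 0.0170964.
z = (0.7686275 − 0.8177)/0.0170964 = -0.0490725/0.0170964 = -2.8703.

z = -2.8703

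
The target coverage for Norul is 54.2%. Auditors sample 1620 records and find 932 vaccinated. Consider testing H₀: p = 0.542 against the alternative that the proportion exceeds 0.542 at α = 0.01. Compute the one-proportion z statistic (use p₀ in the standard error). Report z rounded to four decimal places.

z = 2.6908

p̂ = 932/1620 = 0.575309.
SE = √(p₀(1−p₀)/n) = √(0.24824/1620) = 0.012379.
z = (0.575309 − 0.542)/0.012379 = 0.033309/0.012379 = 2.6908.
p-value = P(Z > 2.691) ≈ 0.0036; since p < α = 0.01, reject H₀.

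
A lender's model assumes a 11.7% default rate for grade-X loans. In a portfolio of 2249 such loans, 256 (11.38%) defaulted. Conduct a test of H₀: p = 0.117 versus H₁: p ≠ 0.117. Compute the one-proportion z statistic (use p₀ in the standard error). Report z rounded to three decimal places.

z = -0.468

p̂ = 256/2249 ≈ 0.11383.
Standard error under H₀: √(0.117×0.883/2249) = 0.00678.
z = (0.11383 − 0.117)/0.00678 = -0.00317/0.00678 = -0.468.
p-value = 2·P(Z > 0.468) ≈ 0.6398.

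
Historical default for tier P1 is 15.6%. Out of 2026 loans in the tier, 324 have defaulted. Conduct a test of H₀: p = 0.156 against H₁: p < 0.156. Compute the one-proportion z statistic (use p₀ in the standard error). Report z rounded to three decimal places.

p̂ = 324/2026 ≈ 0.15992.
Under H₀, SE = √(0.156·0.844/2026) = √(6.49872e-05) = 0.00806.
z = (0.15992 − 0.156)/0.00806 = 0.00392/0.00806 = 0.486.
p-value = P(Z < 0.486) ≈ 0.6867.

z = 0.486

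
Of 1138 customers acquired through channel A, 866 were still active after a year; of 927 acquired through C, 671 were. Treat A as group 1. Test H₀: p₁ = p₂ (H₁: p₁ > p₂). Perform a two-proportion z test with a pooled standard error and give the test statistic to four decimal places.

z = 1.9244

p̂₁ = 866/1138 = 0.7609842, p̂₂ = 671/927 = 0.7238403.
Pooled p̂ = (866+671)/(1138+927) = 1537/2065 = 0.7443099.
SE = √(0.190313 × 0.00195748) = 0.0193011.
z = (0.7609842 − 0.7238403)/0.0193011 = 0.0371439/0.0193011 = 1.9244.
p-value = P(Z > 1.924) ≈ 0.0271.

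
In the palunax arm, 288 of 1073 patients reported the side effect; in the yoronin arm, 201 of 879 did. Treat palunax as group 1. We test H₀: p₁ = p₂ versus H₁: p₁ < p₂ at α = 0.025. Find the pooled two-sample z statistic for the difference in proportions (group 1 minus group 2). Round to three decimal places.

z = 2.016

p̂₁ = 288/1073 = 0.26841, p̂₂ = 201/879 = 0.22867.
Pooled p̂ = (288+201)/(1073+879) = 489/1952 = 0.25051.
SE = √(0.187756 × 0.00206962) = 0.01971.
z = (0.26841 − 0.22867)/0.01971 = 0.03974/0.01971 = 2.016.
p-value = P(Z < 2.016) ≈ 0.9781, so at α = 0.025 we fail to reject H₀.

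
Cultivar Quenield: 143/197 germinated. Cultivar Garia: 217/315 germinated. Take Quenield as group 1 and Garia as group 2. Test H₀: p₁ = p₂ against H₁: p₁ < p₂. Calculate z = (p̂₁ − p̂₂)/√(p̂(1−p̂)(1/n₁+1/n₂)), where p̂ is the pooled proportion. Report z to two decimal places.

z = 0.89

p̂₁ = 143/197 = 0.7259, p̂₂ = 217/315 = 0.6889.
Pooled p̂ = (143+217)/(197+315) = 360/512 = 0.7031.
SE = √(0.20874 × 0.00825075) = 0.0415.
z = (0.7259 − 0.6889)/0.0415 = 0.0370/0.0415 = 0.89.
p-value = P(Z < 0.892) ≈ 0.8137.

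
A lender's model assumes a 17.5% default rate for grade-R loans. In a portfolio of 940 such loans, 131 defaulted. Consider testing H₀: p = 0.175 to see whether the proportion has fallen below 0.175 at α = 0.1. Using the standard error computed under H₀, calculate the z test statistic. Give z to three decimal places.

p̂ = 131/940 = 0.139362.
Under H₀, SE = √(0.175·0.825/940) = √(0.00015359) = 0.012393.
z = (0.139362 − 0.175)/0.012393 = -0.035638/0.012393 = -2.876.
p-value = P(Z < -2.876) ≈ 0.0020, so at α = 0.1 we reject H₀.

z = -2.876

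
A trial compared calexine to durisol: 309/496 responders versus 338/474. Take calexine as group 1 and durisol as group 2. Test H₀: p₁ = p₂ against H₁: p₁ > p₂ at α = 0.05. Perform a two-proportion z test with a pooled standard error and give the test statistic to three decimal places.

p̂₁ = 309/496 ≈ 0.622984, p̂₂ = 338/474 ≈ 0.713080.
Pooled p̂ = (309+338)/(496+474) = 647/970 = 0.667010.
SE = √(0.222108 × 0.00412583) = 0.030272.
z = (0.622984 − 0.713080)/0.030272 = -0.090096/0.030272 = -2.976.
p-value = P(Z > -2.976) ≈ 0.9985, so at α = 0.05 we fail to reject H₀.

z = -2.976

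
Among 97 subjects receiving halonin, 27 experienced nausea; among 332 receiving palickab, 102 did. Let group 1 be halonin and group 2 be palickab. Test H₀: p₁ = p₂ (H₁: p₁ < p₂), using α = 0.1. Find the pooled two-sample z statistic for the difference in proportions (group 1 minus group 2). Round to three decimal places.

p̂₁ = 27/97 = 0.27835, p̂₂ = 102/332 = 0.30723.
Pooled p̂ = (27+102)/(97+332) = 129/429 = 0.30070.
SE = √(p̂(1−p̂)(1/n₁+1/n₂)) = √(0.30070·0.69930·0.0133213) = √(0.0028012) = 0.05293.
z = (0.27835 − 0.30723)/0.05293 = -0.02888/0.05293 = -0.546.
p-value = P(Z < -0.546) ≈ 0.2927; since p > α = 0.1, fail to reject H₀.

z = -0.546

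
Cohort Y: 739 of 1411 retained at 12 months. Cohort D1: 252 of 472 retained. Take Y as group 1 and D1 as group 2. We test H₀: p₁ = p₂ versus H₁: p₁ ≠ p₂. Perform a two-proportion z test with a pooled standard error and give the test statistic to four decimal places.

z = -0.3825

p̂₁ = 739/1411 ≈ 0.523742, p̂₂ = 252/472 ≈ 0.533898.
Pooled p̂ = (739+252)/(1411+472) = 991/1883 = 0.526288.
SE = √(p̂(1−p̂)(1/n₁+1/n₂)) = √(0.526288·0.473712·0.00282736) = √(0.000704886) = 0.026550.
z = (0.523742 − 0.533898)/0.026550 = -0.010156/0.026550 = -0.3825.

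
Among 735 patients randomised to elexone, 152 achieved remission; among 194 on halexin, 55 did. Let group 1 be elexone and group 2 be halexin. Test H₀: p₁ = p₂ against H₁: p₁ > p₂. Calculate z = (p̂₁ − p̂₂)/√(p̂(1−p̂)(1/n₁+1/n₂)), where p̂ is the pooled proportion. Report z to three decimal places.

z = -2.284

p̂₁ = 152/735 = 0.20680, p̂₂ = 55/194 = 0.28351.
Pooled p̂ = (152+55)/(735+194) = 207/929 = 0.22282.
SE = √(0.173171 × 0.00651518) = 0.03359.
z = (0.20680 − 0.28351)/0.03359 = -0.07671/0.03359 = -2.284.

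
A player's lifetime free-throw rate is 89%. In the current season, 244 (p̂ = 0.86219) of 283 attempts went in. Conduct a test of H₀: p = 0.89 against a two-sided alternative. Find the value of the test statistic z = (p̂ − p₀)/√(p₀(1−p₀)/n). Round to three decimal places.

z = -1.495

p̂ = 244/283 = 0.86219.
Standard error under H₀: √(0.89×0.11/283) = 0.01860.
z = (0.86219 − 0.89)/0.01860 = -0.02781/0.01860 = -1.495.
p-value = 2·P(Z > 1.495) ≈ 0.1349.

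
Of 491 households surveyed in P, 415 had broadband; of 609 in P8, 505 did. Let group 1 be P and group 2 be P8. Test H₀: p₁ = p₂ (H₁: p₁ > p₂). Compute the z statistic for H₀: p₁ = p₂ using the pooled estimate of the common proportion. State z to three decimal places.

z = 0.712

p̂₁ = 415/491 ≈ 0.84521, p̂₂ = 505/609 ≈ 0.82923.
Pooled p̂ = (415+505)/(491+609) = 920/1100 = 0.83636.
SE = √(0.13686 × 0.0036787) = 0.02244.
z = (0.84521 − 0.82923)/0.02244 = 0.01598/0.02244 = 0.712.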